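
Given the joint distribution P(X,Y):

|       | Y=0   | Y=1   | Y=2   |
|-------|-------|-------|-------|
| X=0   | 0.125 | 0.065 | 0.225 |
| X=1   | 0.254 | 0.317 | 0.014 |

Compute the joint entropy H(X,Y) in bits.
2.2293 bits

H(X,Y) = -Σ_{x,y} P(x,y) log₂ P(x,y). Per-cell terms -P(x,y)·log₂P(x,y):
  X=0: 0.3750, 0.2563, 0.4842
  X=1: 0.5022, 0.5254, 0.0862
Sum of the 6 terms: H(X,Y) = 2.2293 bits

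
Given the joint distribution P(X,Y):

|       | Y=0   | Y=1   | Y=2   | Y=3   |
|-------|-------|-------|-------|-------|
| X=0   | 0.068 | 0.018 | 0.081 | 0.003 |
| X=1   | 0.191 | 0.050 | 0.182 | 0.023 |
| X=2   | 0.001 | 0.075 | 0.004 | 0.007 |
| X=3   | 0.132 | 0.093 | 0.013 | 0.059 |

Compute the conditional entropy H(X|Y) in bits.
1.4784 bits

H(X|Y) = H(X,Y) - H(Y)

H(X,Y) = -Σ_{x,y} P(x,y) log₂ P(x,y). Per-cell terms -P(x,y)·log₂P(x,y):
  X=0: 0.2637259, 0.1043255, 0.2937007, 0.0251425
  X=1: 0.4561759, 0.2160964, 0.4473541, 0.1251711
  X=2: 0.0099658, 0.2802724, 0.0318631, 0.0501090
  X=3: 0.3856235, 0.3186762, 0.0814495, 0.2409053
Sum of the 16 terms: H(X,Y) = 3.330557 bits

Marginal of Y (column sums):
  P(Y=0) = 0.068 + 0.191 + 0.001 + 0.132 = 0.392
  P(Y=1) = 0.018 + 0.050 + 0.075 + 0.093 = 0.236
  P(Y=2) = 0.081 + 0.182 + 0.004 + 0.013 = 0.280
  P(Y=3) = 0.003 + 0.023 + 0.007 + 0.059 = 0.092
H(Y) = -[0.392·log₂(0.392) + 0.236·log₂(0.236) + 0.280·log₂(0.280) + 0.092·log₂(0.092)]
  = 0.5296212 + 0.4916213 + 0.5142204 + 0.3166845 = 1.852147 bits

H(X|Y) = H(X,Y) - H(Y) = 3.330557 - 1.852147 = 1.4784 bits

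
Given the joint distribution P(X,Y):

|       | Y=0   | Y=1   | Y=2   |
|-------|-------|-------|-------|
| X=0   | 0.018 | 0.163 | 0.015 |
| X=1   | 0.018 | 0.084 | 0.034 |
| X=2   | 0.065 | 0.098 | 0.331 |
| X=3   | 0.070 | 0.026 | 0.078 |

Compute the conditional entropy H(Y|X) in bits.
1.2035 bits

H(Y|X) = H(X,Y) - H(X)

H(X,Y) = -Σ_{x,y} P(x,y) log₂ P(x,y). Per-cell terms -P(x,y)·log₂P(x,y):
  X=0: 0.1043255, 0.4265801, 0.0908834
  X=1: 0.1043255, 0.3001712, 0.1658629
  X=2: 0.2563221, 0.3284053, 0.5279771
  X=3: 0.2685551, 0.1368990, 0.2870698
Sum of the 12 terms: H(X,Y) = 2.997377 bits

Marginal of X (row sums):
  P(X=0) = 0.018 + 0.163 + 0.015 = 0.196
  P(X=1) = 0.018 + 0.084 + 0.034 = 0.136
  P(X=2) = 0.065 + 0.098 + 0.331 = 0.494
  P(X=3) = 0.070 + 0.026 + 0.078 = 0.174
H(X) = -[0.196·log₂(0.196) + 0.136·log₂(0.136) + 0.494·log₂(0.494) + 0.174·log₂(0.174)]
  = 0.4608106 + 0.3914517 + 0.5026040 + 0.4389743 = 1.793841 bits

H(Y|X) = H(X,Y) - H(X) = 2.997377 - 1.793841 = 1.2035 bits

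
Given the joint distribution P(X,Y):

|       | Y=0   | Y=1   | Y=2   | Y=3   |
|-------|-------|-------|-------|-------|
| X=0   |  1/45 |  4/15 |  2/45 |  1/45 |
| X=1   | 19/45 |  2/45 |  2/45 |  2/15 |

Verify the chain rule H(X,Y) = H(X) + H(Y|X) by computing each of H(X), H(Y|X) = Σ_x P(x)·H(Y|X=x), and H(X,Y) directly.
H(X) = 0.9389 bits, H(Y|X) = 1.3254 bits, H(X,Y) = 2.2643 bits

Marginal of X (row sums):
  P(X=0) = 1/45 + 4/15 + 2/45 + 1/45 = 16/45
  P(X=1) = 19/45 + 2/45 + 2/45 + 2/15 = 29/45
H(X) = -[(16/45)·log₂(16/45) + (29/45)·log₂(29/45)]
  = 0.53044 + 0.40850 = 0.9389 bits

H(Y|X) = Σ_x P(x)·H(Y|X=x):
  X=0: P(X=0) = 16/45, P(Y|X=0) = (1/16, 3/4, 1/8, 1/16) → H(Y|X=0) = 1.18628
  X=1: P(X=1) = 29/45, P(Y|X=1) = (19/29, 2/29, 2/29, 6/29) → H(Y|X=1) = 1.40211
H(Y|X) = (16/45)·1.18628 + (29/45)·1.40211 = 1.3254 bits

H(X,Y) = -Σ_{x,y} P(x,y) log₂ P(x,y). Per-cell terms -P(x,y)·log₂P(x,y):
  X=0: 0.12204, 0.50850, 0.19964, 0.12204
  X=1: 0.52521, 0.19964, 0.19964, 0.38759
Sum of the 8 terms: H(X,Y) = 2.2643 bits

Chain rule check:
  H(X) + H(Y|X) = 0.9389 + 1.3254 = 2.2643 bits
  H(X,Y) = 2.2643 bits
✓ Chain rule verified.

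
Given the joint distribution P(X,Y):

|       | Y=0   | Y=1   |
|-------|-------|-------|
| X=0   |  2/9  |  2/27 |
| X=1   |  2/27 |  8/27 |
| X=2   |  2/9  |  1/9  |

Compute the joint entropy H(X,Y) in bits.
2.3929 bits

H(X,Y) = -Σ_{x,y} P(x,y) log₂ P(x,y). Per-cell terms -P(x,y)·log₂P(x,y):
  X=0: 0.48221, 0.27814
  X=1: 0.27814, 0.51997
  X=2: 0.48221, 0.35221
Sum of the 6 terms: H(X,Y) = 2.3929 bits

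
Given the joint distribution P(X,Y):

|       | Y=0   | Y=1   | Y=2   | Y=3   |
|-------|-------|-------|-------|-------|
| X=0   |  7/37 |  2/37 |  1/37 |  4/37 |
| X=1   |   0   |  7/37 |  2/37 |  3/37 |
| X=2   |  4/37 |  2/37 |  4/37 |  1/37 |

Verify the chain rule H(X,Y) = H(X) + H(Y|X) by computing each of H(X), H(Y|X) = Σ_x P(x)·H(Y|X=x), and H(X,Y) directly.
H(X) = 1.5777 bits, H(Y|X) = 1.6302 bits, H(X,Y) = 3.2079 bits

Marginal of X (row sums):
  P(X=0) = 7/37 + 2/37 + 1/37 + 4/37 = 14/37
  P(X=1) = 0 + 7/37 + 2/37 + 3/37 = 12/37
  P(X=2) = 4/37 + 2/37 + 4/37 + 1/37 = 11/37
H(X) = -[(14/37)·log₂(14/37) + (12/37)·log₂(12/37) + (11/37)·log₂(11/37)]
  = 0.53052 + 0.52686 + 0.52028 = 1.5777 bits

H(Y|X) = Σ_x P(x)·H(Y|X=x):
  X=0: P(X=0) = 14/37, P(Y|X=0) = (1/2, 1/7, 1/14, 2/7) → H(Y|X=0) = 1.68939
  X=1: P(X=1) = 12/37, P(Y|X=1) = (0, 7/12, 1/6, 1/4) → H(Y|X=1) = 1.38443
  X=2: P(X=2) = 11/37, P(Y|X=2) = (4/11, 2/11, 4/11, 1/11) → H(Y|X=2) = 1.82307
H(Y|X) = (14/37)·1.68939 + (12/37)·1.38443 + (11/37)·1.82307 = 1.6302 bits

H(X,Y) = -Σ_{x,y} P(x,y) log₂ P(x,y). Per-cell terms -P(x,y)·log₂P(x,y):
  X=0: 0.45445, 0.22754, 0.14080, 0.34697
  X=1: 0.00000, 0.45445, 0.22754, 0.29388
  X=2: 0.34697, 0.22754, 0.34697, 0.14080
  (cells with P = 0 contribute 0)
Sum of the 12 terms: H(X,Y) = 3.2079 bits

Chain rule check:
  H(X) + H(Y|X) = 1.5777 + 1.6302 = 3.2079 bits
  H(X,Y) = 3.2079 bits
✓ Chain rule verified.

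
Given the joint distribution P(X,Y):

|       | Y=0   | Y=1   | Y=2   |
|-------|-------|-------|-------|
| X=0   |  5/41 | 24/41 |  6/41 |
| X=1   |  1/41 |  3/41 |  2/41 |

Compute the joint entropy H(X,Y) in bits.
1.8475 bits

H(X,Y) = -Σ_{x,y} P(x,y) log₂ P(x,y). Per-cell terms -P(x,y)·log₂P(x,y):
  X=0: 0.37020, 0.45225, 0.40574
  X=1: 0.13067, 0.27604, 0.21256
Sum of the 6 terms: H(X,Y) = 1.8475 bits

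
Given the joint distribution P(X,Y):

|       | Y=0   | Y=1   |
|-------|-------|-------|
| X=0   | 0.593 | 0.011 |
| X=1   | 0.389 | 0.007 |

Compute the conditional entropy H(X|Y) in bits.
0.9686 bits

H(X|Y) = H(X,Y) - H(Y)

H(X,Y) = -Σ_{x,y} P(x,y) log₂ P(x,y). Per-cell terms -P(x,y)·log₂P(x,y):
  X=0: 0.44706, 0.07157
  X=1: 0.52988, 0.05011
Sum of the 4 terms: H(X,Y) = 1.09862 bits

Marginal of Y (column sums):
  P(Y=0) = 0.593 + 0.389 = 0.982
  P(Y=1) = 0.011 + 0.007 = 0.018
H(Y) = -[0.982·log₂(0.982) + 0.018·log₂(0.018)]
  = 0.02573 + 0.10433 = 0.13006 bits

H(X|Y) = H(X,Y) - H(Y) = 1.09862 - 0.13006 = 0.9686 bits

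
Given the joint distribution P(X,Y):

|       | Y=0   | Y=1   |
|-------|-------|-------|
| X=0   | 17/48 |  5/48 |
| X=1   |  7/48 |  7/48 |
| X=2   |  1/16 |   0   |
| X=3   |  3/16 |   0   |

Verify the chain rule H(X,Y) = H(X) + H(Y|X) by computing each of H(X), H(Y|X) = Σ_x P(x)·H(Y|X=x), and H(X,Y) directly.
H(X) = 1.7372 bits, H(Y|X) = 0.6461 bits, H(X,Y) = 2.3832 bits

Marginal of X (row sums):
  P(X=0) = 17/48 + 5/48 = 11/24
  P(X=1) = 7/48 + 7/48 = 7/24
  P(X=2) = 1/16 + 0 = 1/16
  P(X=3) = 3/16 + 0 = 3/16
H(X) = -[(11/24)·log₂(11/24) + (7/24)·log₂(7/24) + (1/16)·log₂(1/16) + (3/16)·log₂(3/16)]
  = 0.51587 + 0.51847 + 0.25000 + 0.45282 = 1.7372 bits

H(Y|X) = Σ_x P(x)·H(Y|X=x):
  X=0: P(X=0) = 11/24, P(Y|X=0) = (17/22, 5/22) → H(Y|X=0) = 0.77323
  X=1: P(X=1) = 7/24, P(Y|X=1) = (1/2, 1/2) → H(Y|X=1) = 1.00000
  X=2: P(X=2) = 1/16, P(Y|X=2) = (1, 0) → H(Y|X=2) = 0.00000
  X=3: P(X=3) = 3/16, P(Y|X=3) = (1, 0) → H(Y|X=3) = 0.00000
H(Y|X) = (11/24)·0.77323 + (7/24)·1.00000 + (1/16)·0.00000 + (3/16)·0.00000 = 0.6461 bits

H(X,Y) = -Σ_{x,y} P(x,y) log₂ P(x,y). Per-cell terms -P(x,y)·log₂P(x,y):
  X=0: 0.53036, 0.33990
  X=1: 0.40507, 0.40507
  X=2: 0.25000, 0.00000
  X=3: 0.45282, 0.00000
  (cells with P = 0 contribute 0)
Sum of the 8 terms: H(X,Y) = 2.3832 bits

Chain rule check:
  H(X) + H(Y|X) = 1.7372 + 0.6461 = 2.3833 bits
  H(X,Y) = 2.3832 bits
✓ Chain rule verified (Δ = 0.0001 is 4-dp rounding noise: each of the three values was rounded independently).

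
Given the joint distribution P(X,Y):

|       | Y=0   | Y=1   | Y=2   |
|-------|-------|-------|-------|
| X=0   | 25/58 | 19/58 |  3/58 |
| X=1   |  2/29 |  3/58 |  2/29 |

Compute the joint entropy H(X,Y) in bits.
2.0249 bits

H(X,Y) = -Σ_{x,y} P(x,y) log₂ P(x,y). Per-cell terms -P(x,y)·log₂P(x,y):
  X=0: 0.5233, 0.5274, 0.2210
  X=1: 0.2661, 0.2210, 0.2661
Sum of the 6 terms: H(X,Y) = 2.0249 bits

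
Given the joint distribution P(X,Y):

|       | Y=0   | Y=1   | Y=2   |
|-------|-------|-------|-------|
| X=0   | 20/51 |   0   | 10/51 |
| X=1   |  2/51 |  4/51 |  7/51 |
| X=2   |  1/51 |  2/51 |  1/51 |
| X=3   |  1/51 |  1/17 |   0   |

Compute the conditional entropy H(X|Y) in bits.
1.1287 bits

H(X|Y) = H(X,Y) - H(Y)

H(X,Y) = -Σ_{x,y} P(x,y) log₂ P(x,y). Per-cell terms -P(x,y)·log₂P(x,y):
  X=0: 0.529607, 0.000000, 0.460882
  X=1: 0.183232, 0.288033, 0.393245
  X=2: 0.111224, 0.183232, 0.111224
  X=3: 0.111224, 0.240439, 0.000000
  (cells with P = 0 contribute 0)
Sum of the 12 terms: H(X,Y) = 2.61234 bits

Marginal of Y (column sums):
  P(Y=0) = 20/51 + 2/51 + 1/51 + 1/51 = 8/17
  P(Y=1) = 0 + 4/51 + 2/51 + 1/17 = 3/17
  P(Y=2) = 10/51 + 7/51 + 1/51 + 0 = 6/17
H(Y) = -[(8/17)·log₂(8/17) + (3/17)·log₂(3/17) + (6/17)·log₂(6/17)]
  = 0.511747 + 0.441618 + 0.530294 = 1.48366 bits

H(X|Y) = H(X,Y) - H(Y) = 2.61234 - 1.48366 = 1.1287 bits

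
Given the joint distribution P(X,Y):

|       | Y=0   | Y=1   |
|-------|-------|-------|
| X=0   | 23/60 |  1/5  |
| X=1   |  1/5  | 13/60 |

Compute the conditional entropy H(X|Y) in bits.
0.9572 bits

H(X|Y) = H(X,Y) - H(Y)

H(X,Y) = -Σ_{x,y} P(x,y) log₂ P(x,y). Per-cell terms -P(x,y)·log₂P(x,y):
  X=0: 0.53028, 0.46439
  X=1: 0.46439, 0.47806
Sum of the 4 terms: H(X,Y) = 1.9371 bits

Marginal of Y (column sums):
  P(Y=0) = 23/60 + 1/5 = 7/12
  P(Y=1) = 1/5 + 13/60 = 5/12
H(Y) = -[(7/12)·log₂(7/12) + (5/12)·log₂(5/12)]
  = 0.45360 + 0.52626 = 0.9799 bits

H(X|Y) = H(X,Y) - H(Y) = 1.9371 - 0.9799 = 0.9572 bits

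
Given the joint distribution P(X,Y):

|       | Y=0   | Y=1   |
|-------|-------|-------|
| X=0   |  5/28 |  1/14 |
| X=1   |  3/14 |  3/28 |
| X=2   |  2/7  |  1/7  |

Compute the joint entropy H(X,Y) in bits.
2.4547 bits

H(X,Y) = -Σ_{x,y} P(x,y) log₂ P(x,y). Per-cell terms -P(x,y)·log₂P(x,y):
  X=0: 0.44383, 0.27195
  X=1: 0.47623, 0.34526
  X=2: 0.51639, 0.40105
Sum of the 6 terms: H(X,Y) = 2.4547 bits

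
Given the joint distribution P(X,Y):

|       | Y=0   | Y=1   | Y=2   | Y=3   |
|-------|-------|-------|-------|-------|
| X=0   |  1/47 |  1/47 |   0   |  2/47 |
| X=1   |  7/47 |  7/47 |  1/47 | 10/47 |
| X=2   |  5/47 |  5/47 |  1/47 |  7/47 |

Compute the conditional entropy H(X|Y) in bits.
1.3091 bits

H(X|Y) = H(X,Y) - H(Y)

H(X,Y) = -Σ_{x,y} P(x,y) log₂ P(x,y). Per-cell terms -P(x,y)·log₂P(x,y):
  X=0: 0.118183, 0.118183, 0.000000, 0.193812
  X=1: 0.409163, 0.409163, 0.118183, 0.475034
  X=2: 0.343900, 0.343900, 0.118183, 0.409163
  (cells with P = 0 contribute 0)
Sum of the 12 terms: H(X,Y) = 3.05687 bits

Marginal of Y (column sums):
  P(Y=0) = 1/47 + 7/47 + 5/47 = 13/47
  P(Y=1) = 1/47 + 7/47 + 5/47 = 13/47
  P(Y=2) = 0 + 1/47 + 1/47 = 2/47
  P(Y=3) = 2/47 + 10/47 + 7/47 = 19/47
H(Y) = -[(13/47)·log₂(13/47) + (13/47)·log₂(13/47) + (2/47)·log₂(2/47) + (19/47)·log₂(19/47)]
  = 0.512850 + 0.512850 + 0.193812 + 0.528225 = 1.74774 bits

H(X|Y) = H(X,Y) - H(Y) = 3.05687 - 1.74774 = 1.3091 bits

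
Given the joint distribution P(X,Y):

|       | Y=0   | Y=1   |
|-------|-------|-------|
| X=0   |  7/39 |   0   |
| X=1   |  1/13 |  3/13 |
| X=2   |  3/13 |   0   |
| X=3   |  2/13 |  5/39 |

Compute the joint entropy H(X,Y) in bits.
2.5012 bits

H(X,Y) = -Σ_{x,y} P(x,y) log₂ P(x,y). Per-cell terms -P(x,y)·log₂P(x,y):
  X=0: 0.4448, 0.0000
  X=1: 0.2846, 0.4882
  X=2: 0.4882, 0.0000
  X=3: 0.4155, 0.3799
  (cells with P = 0 contribute 0)
Sum of the 8 terms: H(X,Y) = 2.5012 bits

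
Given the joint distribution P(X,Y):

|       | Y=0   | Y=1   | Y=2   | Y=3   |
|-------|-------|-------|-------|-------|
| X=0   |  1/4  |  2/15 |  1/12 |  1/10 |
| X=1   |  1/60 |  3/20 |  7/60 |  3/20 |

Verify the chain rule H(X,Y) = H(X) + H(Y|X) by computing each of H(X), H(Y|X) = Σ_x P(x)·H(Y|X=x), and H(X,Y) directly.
H(X) = 0.9871 bits, H(Y|X) = 1.8125 bits, H(X,Y) = 2.7997 bits

Marginal of X (row sums):
  P(X=0) = 1/4 + 2/15 + 1/12 + 1/10 = 17/30
  P(X=1) = 1/60 + 3/20 + 7/60 + 3/20 = 13/30
H(X) = -[(17/30)·log₂(17/30) + (13/30)·log₂(13/30)]
  = 0.46434 + 0.52280 = 0.9871 bits

H(Y|X) = Σ_x P(x)·H(Y|X=x):
  X=0: P(X=0) = 17/30, P(Y|X=0) = (15/34, 4/17, 5/34, 3/17) → H(Y|X=0) = 1.86032
  X=1: P(X=1) = 13/30, P(Y|X=1) = (1/26, 9/26, 7/26, 9/26) → H(Y|X=1) = 1.75005
H(Y|X) = (17/30)·1.86032 + (13/30)·1.75005 = 1.8125 bits

H(X,Y) = -Σ_{x,y} P(x,y) log₂ P(x,y). Per-cell terms -P(x,y)·log₂P(x,y):
  X=0: 0.50000, 0.38759, 0.29875, 0.33219
  X=1: 0.09845, 0.41054, 0.36161, 0.41054
Sum of the 8 terms: H(X,Y) = 2.7997 bits

Chain rule check:
  H(X) + H(Y|X) = 0.9871 + 1.8125 = 2.7996 bits
  H(X,Y) = 2.7997 bits
✓ Chain rule verified (Δ = 0.0001 is 4-dp rounding noise: each of the three values was rounded independently).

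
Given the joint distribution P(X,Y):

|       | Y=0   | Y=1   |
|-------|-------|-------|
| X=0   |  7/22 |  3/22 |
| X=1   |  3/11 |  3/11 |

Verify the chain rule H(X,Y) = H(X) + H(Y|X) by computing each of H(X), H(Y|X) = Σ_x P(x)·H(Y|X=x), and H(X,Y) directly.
H(X) = 0.9940 bits, H(Y|X) = 0.9460 bits, H(X,Y) = 1.9401 bits

Marginal of X (row sums):
  P(X=0) = 7/22 + 3/22 = 5/11
  P(X=1) = 3/11 + 3/11 = 6/11
H(X) = -[(5/11)·log₂(5/11) + (6/11)·log₂(6/11)]
  = 0.5170 + 0.4770 = 0.9940 bits

H(Y|X) = Σ_x P(x)·H(Y|X=x):
  X=0: P(X=0) = 5/11, P(Y|X=0) = (7/10, 3/10) → H(Y|X=0) = 0.8813
  X=1: P(X=1) = 6/11, P(Y|X=1) = (1/2, 1/2) → H(Y|X=1) = 1.0000
H(Y|X) = (5/11)·0.8813 + (6/11)·1.0000 = 0.9460 bits

H(X,Y) = -Σ_{x,y} P(x,y) log₂ P(x,y). Per-cell terms -P(x,y)·log₂P(x,y):
  X=0: 0.5257, 0.3920
  X=1: 0.5112, 0.5112
Sum of the 4 terms: H(X,Y) = 1.9401 bits

Chain rule check:
  H(X) + H(Y|X) = 0.9940 + 0.9460 = 1.9400 bits
  H(X,Y) = 1.9401 bits
✓ Chain rule verified (Δ = 0.0001 is 4-dp rounding noise: each of the three values was rounded independently).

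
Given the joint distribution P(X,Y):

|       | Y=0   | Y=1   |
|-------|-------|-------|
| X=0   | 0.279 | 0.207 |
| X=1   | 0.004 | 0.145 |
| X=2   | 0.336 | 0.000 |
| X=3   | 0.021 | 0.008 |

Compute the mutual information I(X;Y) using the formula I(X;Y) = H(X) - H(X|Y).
0.4132 bits

I(X;Y) = H(X) - H(X|Y)

Marginal of X (row sums):
  P(X=0) = 0.279 + 0.207 = 0.486
  P(X=1) = 0.004 + 0.145 = 0.149
  P(X=2) = 0.336 + 0.000 = 0.336
  P(X=3) = 0.021 + 0.008 = 0.029
H(X) = -[0.486·log₂(0.486) + 0.149·log₂(0.149) + 0.336·log₂(0.336) + 0.029·log₂(0.029)]
  = 0.50591 + 0.40925 + 0.52868 + 0.14813 = 1.5920 bits

Marginal of Y (column sums):
  P(Y=0) = 0.279 + 0.004 + 0.336 + 0.021 = 0.640
  P(Y=1) = 0.207 + 0.145 + 0.000 + 0.008 = 0.360
H(X|Y) = Σ_y P(y)·H(X|Y=y):
  Y=0: P(Y=0) = 0.640, P(X|Y=0) = (279/640, 1/160, 21/40, 21/640) → H(X|Y=0) = 1.21773
  Y=1: P(Y=1) = 0.360, P(X|Y=1) = (23/40, 29/72, 0, 1/45) → H(X|Y=1) = 1.10952
H(X|Y) = 0.640·1.21773 + 0.360·1.10952 = 1.1788 bits

I(X;Y) = H(X) - H(X|Y) = 1.5920 - 1.1788 = 0.4132 bits

Cross-check via I(X;Y) = H(X) + H(Y) - H(X,Y): computing H(Y) from the column sums and H(X,Y) from the 8 cells in the same way gives H(Y) = 0.9427 bits and H(X,Y) = 2.1215 bits, so
I(X;Y) = 1.5920 + 0.9427 - 2.1215 = 0.4132 bits ✓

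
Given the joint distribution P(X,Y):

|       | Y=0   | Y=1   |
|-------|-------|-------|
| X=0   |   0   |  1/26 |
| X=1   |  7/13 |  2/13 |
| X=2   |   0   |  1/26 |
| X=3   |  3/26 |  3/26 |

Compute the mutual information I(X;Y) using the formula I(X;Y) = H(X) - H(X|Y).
0.1708 bits

I(X;Y) = H(X) - H(X|Y)

Marginal of X (row sums):
  P(X=0) = 0 + 1/26 = 1/26
  P(X=1) = 7/13 + 2/13 = 9/13
  P(X=2) = 0 + 1/26 = 1/26
  P(X=3) = 3/26 + 3/26 = 3/13
H(X) = -[(1/26)·log₂(1/26) + (9/13)·log₂(9/13) + (1/26)·log₂(1/26) + (3/13)·log₂(3/13)]
  = 0.1807861 + 0.3672794 + 0.1807861 + 0.4881871 = 1.217039 bits

Marginal of Y (column sums):
  P(Y=0) = 0 + 7/13 + 0 + 3/26 = 17/26
  P(Y=1) = 1/26 + 2/13 + 1/26 + 3/26 = 9/26
H(X|Y) = Σ_y P(y)·H(X|Y=y):
  Y=0: P(Y=0) = 17/26, P(X|Y=0) = (0, 14/17, 0, 3/17) → H(X|Y=0) = 0.6722948
  Y=1: P(Y=1) = 9/26, P(X|Y=1) = (1/9, 4/9, 1/9, 1/3) → H(X|Y=1) = 1.7527153
H(X|Y) = (17/26)·0.6722948 + (9/26)·1.7527153 = 1.046287 bits

I(X;Y) = H(X) - H(X|Y) = 1.217039 - 1.046287 = 0.1708 bits

Cross-check via I(X;Y) = H(X) + H(Y) - H(X,Y): computing H(Y) from the column sums and H(X,Y) from the 8 cells in the same way gives H(Y) = 0.930586 bits and H(X,Y) = 1.976873 bits, so
I(X;Y) = 1.217039 + 0.930586 - 1.976873 = 0.1708 bits ✓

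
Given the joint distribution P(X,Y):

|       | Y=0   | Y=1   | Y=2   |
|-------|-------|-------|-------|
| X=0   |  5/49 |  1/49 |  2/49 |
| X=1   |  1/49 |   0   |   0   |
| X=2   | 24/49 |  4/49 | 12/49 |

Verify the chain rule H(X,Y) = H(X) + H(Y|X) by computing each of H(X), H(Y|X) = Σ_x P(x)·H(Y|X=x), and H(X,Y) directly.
H(X) = 0.7805 bits, H(Y|X) = 1.2696 bits, H(X,Y) = 2.0501 bits

Marginal of X (row sums):
  P(X=0) = 5/49 + 1/49 + 2/49 = 8/49
  P(X=1) = 1/49 + 0 + 0 = 1/49
  P(X=2) = 24/49 + 4/49 + 12/49 = 40/49
H(X) = -[(8/49)·log₂(8/49) + (1/49)·log₂(1/49) + (40/49)·log₂(40/49)]
  = 0.42689 + 0.11459 + 0.23901 = 0.7805 bits

H(Y|X) = Σ_x P(x)·H(Y|X=x):
  X=0: P(X=0) = 8/49, P(Y|X=0) = (5/8, 1/8, 1/4) → H(Y|X=0) = 1.29879
  X=1: P(X=1) = 1/49, P(Y|X=1) = (1, 0, 0) → H(Y|X=1) = 0.00000
  X=2: P(X=2) = 40/49, P(Y|X=2) = (3/5, 1/10, 3/10) → H(Y|X=2) = 1.29546
H(Y|X) = (8/49)·1.29879 + (1/49)·0.00000 + (40/49)·1.29546 = 1.2696 bits

H(X,Y) = -Σ_{x,y} P(x,y) log₂ P(x,y). Per-cell terms -P(x,y)·log₂P(x,y):
  X=0: 0.33600, 0.11459, 0.18836
  X=1: 0.11459, 0.00000, 0.00000
  X=2: 0.50437, 0.29508, 0.49708
  (cells with P = 0 contribute 0)
Sum of the 9 terms: H(X,Y) = 2.0501 bits

Chain rule check:
  H(X) + H(Y|X) = 0.7805 + 1.2696 = 2.0501 bits
  H(X,Y) = 2.0501 bits
✓ Chain rule verified.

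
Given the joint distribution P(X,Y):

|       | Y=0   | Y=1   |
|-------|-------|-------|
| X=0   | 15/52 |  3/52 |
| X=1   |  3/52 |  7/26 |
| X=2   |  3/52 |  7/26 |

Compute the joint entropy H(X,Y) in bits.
2.2490 bits

H(X,Y) = -Σ_{x,y} P(x,y) log₂ P(x,y). Per-cell terms -P(x,y)·log₂P(x,y):
  X=0: 0.5174, 0.2374
  X=1: 0.2374, 0.5097
  X=2: 0.2374, 0.5097
Sum of the 6 terms: H(X,Y) = 2.2490 bits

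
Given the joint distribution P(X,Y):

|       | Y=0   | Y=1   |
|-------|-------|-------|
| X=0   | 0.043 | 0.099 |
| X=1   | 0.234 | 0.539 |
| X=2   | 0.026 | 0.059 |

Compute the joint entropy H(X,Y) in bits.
1.8742 bits

H(X,Y) = -Σ_{x,y} P(x,y) log₂ P(x,y). Per-cell terms -P(x,y)·log₂P(x,y):
  X=0: 0.1952, 0.3303
  X=1: 0.4903, 0.4806
  X=2: 0.1369, 0.2409
Sum of the 6 terms: H(X,Y) = 1.8742 bits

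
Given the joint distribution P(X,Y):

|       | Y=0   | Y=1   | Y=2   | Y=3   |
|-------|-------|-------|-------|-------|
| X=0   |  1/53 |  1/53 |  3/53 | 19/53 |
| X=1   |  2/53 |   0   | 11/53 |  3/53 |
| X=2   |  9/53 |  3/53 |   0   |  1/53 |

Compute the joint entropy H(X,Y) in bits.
2.6419 bits

H(X,Y) = -Σ_{x,y} P(x,y) log₂ P(x,y). Per-cell terms -P(x,y)·log₂P(x,y):
  X=0: 0.10807, 0.10807, 0.23451, 0.53056
  X=1: 0.17841, 0.00000, 0.47082, 0.23451
  X=2: 0.43438, 0.23451, 0.00000, 0.10807
  (cells with P = 0 contribute 0)
Sum of the 12 terms: H(X,Y) = 2.6419 bits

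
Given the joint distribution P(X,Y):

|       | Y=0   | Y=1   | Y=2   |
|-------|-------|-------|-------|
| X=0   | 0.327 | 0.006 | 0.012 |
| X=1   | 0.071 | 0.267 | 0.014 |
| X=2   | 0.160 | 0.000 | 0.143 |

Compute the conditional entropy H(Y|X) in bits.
0.7564 bits

H(Y|X) = H(X,Y) - H(X)

H(X,Y) = -Σ_{x,y} P(x,y) log₂ P(x,y). Per-cell terms -P(x,y)·log₂P(x,y):
  X=0: 0.52733, 0.04428, 0.07657
  X=1: 0.27094, 0.50866, 0.08622
  X=2: 0.42302, 0.00000, 0.40125
  (cells with P = 0 contribute 0)
Sum of the 9 terms: H(X,Y) = 2.3383 bits

Marginal of X (row sums):
  P(X=0) = 0.327 + 0.006 + 0.012 = 0.345
  P(X=1) = 0.071 + 0.267 + 0.014 = 0.352
  P(X=2) = 0.160 + 0.000 + 0.143 = 0.303
H(X) = -[0.345·log₂(0.345) + 0.352·log₂(0.352) + 0.303·log₂(0.303)]
  = 0.52969 + 0.53024 + 0.52195 = 1.5819 bits

H(Y|X) = H(X,Y) - H(X) = 2.3383 - 1.5819 = 0.7564 bits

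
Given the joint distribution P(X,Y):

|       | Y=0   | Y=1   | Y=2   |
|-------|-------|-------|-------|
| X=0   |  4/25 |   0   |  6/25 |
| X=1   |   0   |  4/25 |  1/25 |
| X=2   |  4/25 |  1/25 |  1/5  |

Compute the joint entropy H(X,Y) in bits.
2.5991 bits

H(X,Y) = -Σ_{x,y} P(x,y) log₂ P(x,y). Per-cell terms -P(x,y)·log₂P(x,y):
  X=0: 0.4230, 0.0000, 0.4941
  X=1: 0.0000, 0.4230, 0.1858
  X=2: 0.4230, 0.1858, 0.4644
  (cells with P = 0 contribute 0)
Sum of the 9 terms: H(X,Y) = 2.5991 bits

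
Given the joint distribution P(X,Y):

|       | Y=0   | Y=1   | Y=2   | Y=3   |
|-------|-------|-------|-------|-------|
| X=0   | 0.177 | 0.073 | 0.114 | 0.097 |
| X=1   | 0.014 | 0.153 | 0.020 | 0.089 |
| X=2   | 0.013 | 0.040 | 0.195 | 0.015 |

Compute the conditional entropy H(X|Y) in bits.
1.1746 bits

H(X|Y) = H(X,Y) - H(Y)

H(X,Y) = -Σ_{x,y} P(x,y) log₂ P(x,y). Per-cell terms -P(x,y)·log₂P(x,y):
  X=0: 0.44218, 0.27565, 0.35715, 0.32649
  X=1: 0.08622, 0.41438, 0.11288, 0.31061
  X=2: 0.08145, 0.18575, 0.45990, 0.09088
Sum of the 12 terms: H(X,Y) = 3.14354 bits

Marginal of Y (column sums):
  P(Y=0) = 0.177 + 0.014 + 0.013 = 0.204
  P(Y=1) = 0.073 + 0.153 + 0.040 = 0.266
  P(Y=2) = 0.114 + 0.020 + 0.195 = 0.329
  P(Y=3) = 0.097 + 0.089 + 0.015 = 0.201
H(Y) = -[0.204·log₂(0.204) + 0.266·log₂(0.266) + 0.329·log₂(0.329) + 0.201·log₂(0.201)]
  = 0.46785 + 0.50819 + 0.52766 + 0.46526 = 1.96896 bits

H(X|Y) = H(X,Y) - H(Y) = 3.14354 - 1.96896 = 1.1746 bits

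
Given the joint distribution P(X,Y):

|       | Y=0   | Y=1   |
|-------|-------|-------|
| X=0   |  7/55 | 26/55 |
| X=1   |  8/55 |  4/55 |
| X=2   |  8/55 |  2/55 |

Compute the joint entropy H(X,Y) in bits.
2.1475 bits

H(X,Y) = -Σ_{x,y} P(x,y) log₂ P(x,y). Per-cell terms -P(x,y)·log₂P(x,y):
  X=0: 0.37851, 0.51098
  X=1: 0.40456, 0.27501
  X=2: 0.40456, 0.17387
Sum of the 6 terms: H(X,Y) = 2.1475 bits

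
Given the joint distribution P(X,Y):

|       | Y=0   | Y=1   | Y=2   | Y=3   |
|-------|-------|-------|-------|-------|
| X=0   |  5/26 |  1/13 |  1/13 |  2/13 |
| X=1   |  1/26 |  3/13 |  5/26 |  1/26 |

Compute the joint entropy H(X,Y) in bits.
2.7493 bits

H(X,Y) = -Σ_{x,y} P(x,y) log₂ P(x,y). Per-cell terms -P(x,y)·log₂P(x,y):
  X=0: 0.4574, 0.2846, 0.2846, 0.4155
  X=1: 0.1808, 0.4882, 0.4574, 0.1808
Sum of the 8 terms: H(X,Y) = 2.7493 bits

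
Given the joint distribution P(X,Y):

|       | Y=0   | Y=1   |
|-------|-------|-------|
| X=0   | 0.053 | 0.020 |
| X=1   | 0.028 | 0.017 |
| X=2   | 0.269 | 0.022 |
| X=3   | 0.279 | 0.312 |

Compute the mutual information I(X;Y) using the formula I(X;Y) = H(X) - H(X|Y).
0.1444 bits

I(X;Y) = H(X) - H(X|Y)

Marginal of X (row sums):
  P(X=0) = 0.053 + 0.020 = 0.073
  P(X=1) = 0.028 + 0.017 = 0.045
  P(X=2) = 0.269 + 0.022 = 0.291
  P(X=3) = 0.279 + 0.312 = 0.591
H(X) = -[0.073·log₂(0.073) + 0.045·log₂(0.045) + 0.291·log₂(0.291) + 0.591·log₂(0.591)]
  = 0.27565 + 0.20133 + 0.51824 + 0.44843 = 1.44365 bits

Marginal of Y (column sums):
  P(Y=0) = 0.053 + 0.028 + 0.269 + 0.279 = 0.629
  P(Y=1) = 0.020 + 0.017 + 0.022 + 0.312 = 0.371
H(X|Y) = Σ_y P(y)·H(X|Y=y):
  Y=0: P(Y=0) = 0.629, P(X|Y=0) = (53/629, 28/629, 269/629, 279/629) → H(X|Y=0) = 1.54487
  Y=1: P(Y=1) = 0.371, P(X|Y=1) = (20/371, 17/371, 22/371, 312/371) → H(X|Y=1) = 0.88277
H(X|Y) = 0.629·1.54487 + 0.371·0.88277 = 1.29923 bits

I(X;Y) = H(X) - H(X|Y) = 1.44365 - 1.29923 = 0.1444 bits

Cross-check via I(X;Y) = H(X) + H(Y) - H(X,Y): computing H(Y) from the column sums and H(X,Y) from the 8 cells in the same way gives H(Y) = 0.95144 bits and H(X,Y) = 2.25067 bits, so
I(X;Y) = 1.44365 + 0.95144 - 2.25067 = 0.1444 bits ✓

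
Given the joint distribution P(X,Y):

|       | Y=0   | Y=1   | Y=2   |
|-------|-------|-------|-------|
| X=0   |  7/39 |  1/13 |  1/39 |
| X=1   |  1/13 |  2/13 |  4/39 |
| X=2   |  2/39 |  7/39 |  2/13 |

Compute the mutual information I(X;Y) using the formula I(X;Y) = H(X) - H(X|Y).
0.1571 bits

I(X;Y) = H(X) - H(X|Y)

Marginal of X (row sums):
  P(X=0) = 7/39 + 1/13 + 1/39 = 11/39
  P(X=1) = 1/13 + 2/13 + 4/39 = 1/3
  P(X=2) = 2/39 + 7/39 + 2/13 = 5/13
H(X) = -[(11/39)·log₂(11/39) + (1/3)·log₂(1/3) + (5/13)·log₂(5/13)]
  = 0.5150 + 0.5283 + 0.5302 = 1.5735 bits

Marginal of Y (column sums):
  P(Y=0) = 7/39 + 1/13 + 2/39 = 4/13
  P(Y=1) = 1/13 + 2/13 + 7/39 = 16/39
  P(Y=2) = 1/39 + 4/39 + 2/13 = 11/39
H(X|Y) = Σ_y P(y)·H(X|Y=y):
  Y=0: P(Y=0) = 4/13, P(X|Y=0) = (7/12, 1/4, 1/6) → H(X|Y=0) = 1.3844
  Y=1: P(Y=1) = 16/39, P(X|Y=1) = (3/16, 3/8, 7/16) → H(X|Y=1) = 1.5052
  Y=2: P(Y=2) = 11/39, P(X|Y=2) = (1/11, 4/11, 6/11) → H(X|Y=2) = 1.3222
H(X|Y) = (4/13)·1.3844 + (16/39)·1.5052 + (11/39)·1.3222 = 1.4164 bits

I(X;Y) = H(X) - H(X|Y) = 1.5735 - 1.4164 = 0.1571 bits

Cross-check via I(X;Y) = H(X) + H(Y) - H(X,Y): computing H(Y) from the column sums and H(X,Y) from the 9 cells in the same way gives H(Y) = 1.5656 bits and H(X,Y) = 2.9820 bits, so
I(X;Y) = 1.5735 + 1.5656 - 2.9820 = 0.1571 bits ✓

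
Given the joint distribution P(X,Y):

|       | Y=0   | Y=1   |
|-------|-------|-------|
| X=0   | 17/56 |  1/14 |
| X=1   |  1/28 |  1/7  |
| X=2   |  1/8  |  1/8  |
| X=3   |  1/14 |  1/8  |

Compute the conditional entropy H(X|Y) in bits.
1.7674 bits

H(X|Y) = H(X,Y) - H(Y)

H(X,Y) = -Σ_{x,y} P(x,y) log₂ P(x,y). Per-cell terms -P(x,y)·log₂P(x,y):
  X=0: 0.522110, 0.271954
  X=1: 0.171691, 0.401051
  X=2: 0.375000, 0.375000
  X=3: 0.271954, 0.375000
Sum of the 8 terms: H(X,Y) = 2.76376 bits

Marginal of Y (column sums):
  P(Y=0) = 17/56 + 1/28 + 1/8 + 1/14 = 15/28
  P(Y=1) = 1/14 + 1/7 + 1/8 + 1/8 = 13/28
H(Y) = -[(15/28)·log₂(15/28) + (13/28)·log₂(13/28)]
  = 0.482392 + 0.513925 = 0.99632 bits

H(X|Y) = H(X,Y) - H(Y) = 2.76376 - 0.99632 = 1.7674 bits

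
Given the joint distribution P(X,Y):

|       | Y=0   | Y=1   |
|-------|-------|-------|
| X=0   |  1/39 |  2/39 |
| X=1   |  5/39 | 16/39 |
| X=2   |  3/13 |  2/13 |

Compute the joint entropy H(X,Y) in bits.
2.1662 bits

H(X,Y) = -Σ_{x,y} P(x,y) log₂ P(x,y). Per-cell terms -P(x,y)·log₂P(x,y):
  X=0: 0.1355, 0.2198
  X=1: 0.3799, 0.5273
  X=2: 0.4882, 0.4155
Sum of the 6 terms: H(X,Y) = 2.1662 bits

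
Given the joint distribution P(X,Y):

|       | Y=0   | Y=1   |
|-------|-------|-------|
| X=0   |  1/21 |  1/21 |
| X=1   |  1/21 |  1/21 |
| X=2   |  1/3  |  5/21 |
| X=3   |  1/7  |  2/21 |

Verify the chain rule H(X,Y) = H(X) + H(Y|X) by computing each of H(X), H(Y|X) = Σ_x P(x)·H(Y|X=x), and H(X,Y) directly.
H(X) = 1.6005 bits, H(Y|X) = 0.9816 bits, H(X,Y) = 2.5820 bits

Marginal of X (row sums):
  P(X=0) = 1/21 + 1/21 = 2/21
  P(X=1) = 1/21 + 1/21 = 2/21
  P(X=2) = 1/3 + 5/21 = 4/7
  P(X=3) = 1/7 + 2/21 = 5/21
H(X) = -[(2/21)·log₂(2/21) + (2/21)·log₂(2/21) + (4/7)·log₂(4/7) + (5/21)·log₂(5/21)]
  = 0.32308 + 0.32308 + 0.46135 + 0.49295 = 1.6005 bits

H(Y|X) = Σ_x P(x)·H(Y|X=x):
  X=0: P(X=0) = 2/21, P(Y|X=0) = (1/2, 1/2) → H(Y|X=0) = 1.00000
  X=1: P(X=1) = 2/21, P(Y|X=1) = (1/2, 1/2) → H(Y|X=1) = 1.00000
  X=2: P(X=2) = 4/7, P(Y|X=2) = (7/12, 5/12) → H(Y|X=2) = 0.97987
  X=3: P(X=3) = 5/21, P(Y|X=3) = (3/5, 2/5) → H(Y|X=3) = 0.97095
H(Y|X) = (2/21)·1.00000 + (2/21)·1.00000 + (4/7)·0.97987 + (5/21)·0.97095 = 0.9816 bits

H(X,Y) = -Σ_{x,y} P(x,y) log₂ P(x,y). Per-cell terms -P(x,y)·log₂P(x,y):
  X=0: 0.20916, 0.20916
  X=1: 0.20916, 0.20916
  X=2: 0.52832, 0.49295
  X=3: 0.40105, 0.32308
Sum of the 8 terms: H(X,Y) = 2.5820 bits

Chain rule check:
  H(X) + H(Y|X) = 1.6005 + 0.9816 = 2.5821 bits
  H(X,Y) = 2.5820 bits
✓ Chain rule verified (Δ = 0.0001 is 4-dp rounding noise: each of the three values was rounded independently).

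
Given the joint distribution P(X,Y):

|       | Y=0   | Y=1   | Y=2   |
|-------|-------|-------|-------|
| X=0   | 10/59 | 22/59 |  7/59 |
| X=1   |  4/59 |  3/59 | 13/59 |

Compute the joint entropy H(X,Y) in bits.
2.2922 bits

H(X,Y) = -Σ_{x,y} P(x,y) log₂ P(x,y). Per-cell terms -P(x,y)·log₂P(x,y):
  X=0: 0.434019, 0.530689, 0.364865
  X=1: 0.263230, 0.218526, 0.480824
Sum of the 6 terms: H(X,Y) = 2.2922 bits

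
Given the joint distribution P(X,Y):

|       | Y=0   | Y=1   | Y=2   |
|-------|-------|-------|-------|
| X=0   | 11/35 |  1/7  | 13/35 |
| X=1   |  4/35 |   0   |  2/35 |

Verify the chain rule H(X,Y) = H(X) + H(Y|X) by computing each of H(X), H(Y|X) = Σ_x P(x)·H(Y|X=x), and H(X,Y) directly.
H(X) = 0.6610 bits, H(Y|X) = 1.3892 bits, H(X,Y) = 2.0502 bits

Marginal of X (row sums):
  P(X=0) = 11/35 + 1/7 + 13/35 = 29/35
  P(X=1) = 4/35 + 0 + 2/35 = 6/35
H(X) = -[(29/35)·log₂(29/35) + (6/35)·log₂(6/35)]
  = 0.2248 + 0.4362 = 0.6610 bits

H(Y|X) = Σ_x P(x)·H(Y|X=x):
  X=0: P(X=0) = 29/35, P(Y|X=0) = (11/29, 5/29, 13/29) → H(Y|X=0) = 1.4866
  X=1: P(X=1) = 6/35, P(Y|X=1) = (2/3, 0, 1/3) → H(Y|X=1) = 0.9183
H(Y|X) = (29/35)·1.4866 + (6/35)·0.9183 = 1.3892 bits

H(X,Y) = -Σ_{x,y} P(x,y) log₂ P(x,y). Per-cell terms -P(x,y)·log₂P(x,y):
  X=0: 0.5248, 0.4011, 0.5307
  X=1: 0.3576, 0.0000, 0.2360
  (cells with P = 0 contribute 0)
Sum of the 6 terms: H(X,Y) = 2.0502 bits

Chain rule check:
  H(X) + H(Y|X) = 0.6610 + 1.3892 = 2.0502 bits
  H(X,Y) = 2.0502 bits
✓ Chain rule verified.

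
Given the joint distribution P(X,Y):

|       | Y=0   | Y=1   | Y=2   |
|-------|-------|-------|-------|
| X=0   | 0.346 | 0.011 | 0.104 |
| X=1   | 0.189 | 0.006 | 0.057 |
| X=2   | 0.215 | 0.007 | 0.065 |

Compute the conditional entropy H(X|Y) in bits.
1.5330 bits

H(X|Y) = H(X,Y) - H(Y)

H(X,Y) = -Σ_{x,y} P(x,y) log₂ P(x,y). Per-cell terms -P(x,y)·log₂P(x,y):
  X=0: 0.52978, 0.07157, 0.33960
  X=1: 0.45427, 0.04428, 0.23557
  X=2: 0.47678, 0.05011, 0.25632
Sum of the 9 terms: H(X,Y) = 2.4583 bits

Marginal of Y (column sums):
  P(Y=0) = 0.346 + 0.189 + 0.215 = 0.750
  P(Y=1) = 0.011 + 0.006 + 0.007 = 0.024
  P(Y=2) = 0.104 + 0.057 + 0.065 = 0.226
H(Y) = -[0.750·log₂(0.750) + 0.024·log₂(0.024) + 0.226·log₂(0.226)]
  = 0.31128 + 0.12914 + 0.48491 = 0.9253 bits

H(X|Y) = H(X,Y) - H(Y) = 2.4583 - 0.9253 = 1.5330 bits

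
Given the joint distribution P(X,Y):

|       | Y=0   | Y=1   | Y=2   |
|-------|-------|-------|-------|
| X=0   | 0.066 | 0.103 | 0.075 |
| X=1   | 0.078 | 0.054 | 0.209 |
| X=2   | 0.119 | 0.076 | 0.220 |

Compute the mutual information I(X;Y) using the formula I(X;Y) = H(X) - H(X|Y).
0.0551 bits

I(X;Y) = H(X) - H(X|Y)

Marginal of X (row sums):
  P(X=0) = 0.066 + 0.103 + 0.075 = 0.244
  P(X=1) = 0.078 + 0.054 + 0.209 = 0.341
  P(X=2) = 0.119 + 0.076 + 0.220 = 0.415
H(X) = -[0.244·log₂(0.244) + 0.341·log₂(0.341) + 0.415·log₂(0.415)]
  = 0.4965515 + 0.5292853 + 0.5265590 = 1.552396 bits

Marginal of Y (column sums):
  P(Y=0) = 0.066 + 0.078 + 0.119 = 0.263
  P(Y=1) = 0.103 + 0.054 + 0.076 = 0.233
  P(Y=2) = 0.075 + 0.209 + 0.220 = 0.504
H(X|Y) = Σ_y P(y)·H(X|Y=y):
  Y=0: P(Y=0) = 0.263, P(X|Y=0) = (66/263, 78/263, 119/263) → H(X|Y=0) = 1.5382547
  Y=1: P(Y=1) = 0.233, P(X|Y=1) = (103/233, 54/233, 76/233) → H(X|Y=1) = 1.5366498
  Y=2: P(Y=2) = 0.504, P(X|Y=2) = (25/168, 209/504, 55/126) → H(X|Y=2) = 1.4576398
H(X|Y) = 0.263·1.5382547 + 0.233·1.5366498 + 0.504·1.4576398 = 1.497251 bits

I(X;Y) = H(X) - H(X|Y) = 1.552396 - 1.497251 = 0.0551 bits

Cross-check via I(X;Y) = H(X) + H(Y) - H(X,Y): computing H(Y) from the column sums and H(X,Y) from the 9 cells in the same way gives H(Y) = 1.494644 bits and H(X,Y) = 2.991895 bits, so
I(X;Y) = 1.552396 + 1.494644 - 2.991895 = 0.0551 bits ✓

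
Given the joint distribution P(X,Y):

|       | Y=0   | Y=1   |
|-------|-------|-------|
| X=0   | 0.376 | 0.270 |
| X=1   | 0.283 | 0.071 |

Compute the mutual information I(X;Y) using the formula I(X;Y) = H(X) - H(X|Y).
0.0364 bits

I(X;Y) = H(X) - H(X|Y)

Marginal of X (row sums):
  P(X=0) = 0.376 + 0.270 = 0.646
  P(X=1) = 0.283 + 0.071 = 0.354
H(X) = -[0.646·log₂(0.646) + 0.354·log₂(0.354)]
  = 0.40723 + 0.53036 = 0.93759 bits

Marginal of Y (column sums):
  P(Y=0) = 0.376 + 0.283 = 0.659
  P(Y=1) = 0.270 + 0.071 = 0.341
H(X|Y) = Σ_y P(y)·H(X|Y=y):
  Y=0: P(Y=0) = 0.659, P(X|Y=0) = (376/659, 283/659) → H(X|Y=0) = 0.98559
  Y=1: P(Y=1) = 0.341, P(X|Y=1) = (270/341, 71/341) → H(X|Y=1) = 0.73805
H(X|Y) = 0.659·0.98559 + 0.341·0.73805 = 0.90118 bits

I(X;Y) = H(X) - H(X|Y) = 0.93759 - 0.90118 = 0.0364 bits

Cross-check via I(X;Y) = H(X) + H(Y) - H(X,Y): computing H(Y) from the column sums and H(X,Y) from the 4 cells in the same way gives H(Y) = 0.92577 bits and H(X,Y) = 1.82695 bits, so
I(X;Y) = 0.93759 + 0.92577 - 1.82695 = 0.0364 bits ✓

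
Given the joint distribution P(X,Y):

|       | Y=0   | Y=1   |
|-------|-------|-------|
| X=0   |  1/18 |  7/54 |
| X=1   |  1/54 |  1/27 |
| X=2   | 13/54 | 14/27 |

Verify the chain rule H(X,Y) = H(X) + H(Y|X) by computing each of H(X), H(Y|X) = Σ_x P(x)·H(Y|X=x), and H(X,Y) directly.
H(X) = 0.9839 bits, H(Y|X) = 0.8984 bits, H(X,Y) = 1.8823 bits

Marginal of X (row sums):
  P(X=0) = 1/18 + 7/54 = 5/27
  P(X=1) = 1/54 + 1/27 = 1/18
  P(X=2) = 13/54 + 14/27 = 41/54
H(X) = -[(5/27)·log₂(5/27) + (1/18)·log₂(1/18) + (41/54)·log₂(41/54)]
  = 0.45055 + 0.23166 + 0.30168 = 0.9839 bits

H(Y|X) = Σ_x P(x)·H(Y|X=x):
  X=0: P(X=0) = 5/27, P(Y|X=0) = (3/10, 7/10) → H(Y|X=0) = 0.88129
  X=1: P(X=1) = 1/18, P(Y|X=1) = (1/3, 2/3) → H(Y|X=1) = 0.91830
  X=2: P(X=2) = 41/54, P(Y|X=2) = (13/41, 28/41) → H(Y|X=2) = 0.90117
H(Y|X) = (5/27)·0.88129 + (1/18)·0.91830 + (41/54)·0.90117 = 0.8984 bits

H(X,Y) = -Σ_{x,y} P(x,y) log₂ P(x,y). Per-cell terms -P(x,y)·log₂P(x,y):
  X=0: 0.23166, 0.38209
  X=1: 0.10657, 0.17611
  X=2: 0.49459, 0.49131
Sum of the 6 terms: H(X,Y) = 1.8823 bits

Chain rule check:
  H(X) + H(Y|X) = 0.9839 + 0.8984 = 1.8823 bits
  H(X,Y) = 1.8823 bits
✓ Chain rule verified.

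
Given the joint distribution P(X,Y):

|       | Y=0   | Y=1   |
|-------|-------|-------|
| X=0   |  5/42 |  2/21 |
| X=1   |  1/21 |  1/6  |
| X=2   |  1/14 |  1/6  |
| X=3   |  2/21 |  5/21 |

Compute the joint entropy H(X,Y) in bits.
2.8474 bits

H(X,Y) = -Σ_{x,y} P(x,y) log₂ P(x,y). Per-cell terms -P(x,y)·log₂P(x,y):
  X=0: 0.3655, 0.3231
  X=1: 0.2092, 0.4308
  X=2: 0.2720, 0.4308
  X=3: 0.3231, 0.4929
Sum of the 8 terms: H(X,Y) = 2.8474 bits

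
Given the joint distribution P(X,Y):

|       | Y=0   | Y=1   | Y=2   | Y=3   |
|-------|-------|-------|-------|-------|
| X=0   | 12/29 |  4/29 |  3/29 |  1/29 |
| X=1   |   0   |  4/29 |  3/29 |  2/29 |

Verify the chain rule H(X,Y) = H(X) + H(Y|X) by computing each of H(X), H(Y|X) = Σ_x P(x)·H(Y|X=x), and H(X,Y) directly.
H(X) = 0.8936 bits, H(Y|X) = 1.5324 bits, H(X,Y) = 2.4259 bits

Marginal of X (row sums):
  P(X=0) = 12/29 + 4/29 + 3/29 + 1/29 = 20/29
  P(X=1) = 0 + 4/29 + 3/29 + 2/29 = 9/29
H(X) = -[(20/29)·log₂(20/29) + (9/29)·log₂(9/29)]
  = 0.36969 + 0.52388 = 0.8936 bits

H(Y|X) = Σ_x P(x)·H(Y|X=x):
  X=0: P(X=0) = 20/29, P(Y|X=0) = (3/5, 1/5, 3/20, 1/20) → H(Y|X=0) = 1.53321
  X=1: P(X=1) = 9/29, P(Y|X=1) = (0, 4/9, 1/3, 2/9) → H(Y|X=1) = 1.53049
H(Y|X) = (20/29)·1.53321 + (9/29)·1.53049 = 1.5324 bits

H(X,Y) = -Σ_{x,y} P(x,y) log₂ P(x,y). Per-cell terms -P(x,y)·log₂P(x,y):
  X=0: 0.52677, 0.39420, 0.33859, 0.16752
  X=1: 0.00000, 0.39420, 0.33859, 0.26607
  (cells with P = 0 contribute 0)
Sum of the 8 terms: H(X,Y) = 2.4259 bits

Chain rule check:
  H(X) + H(Y|X) = 0.8936 + 1.5324 = 2.4260 bits
  H(X,Y) = 2.4259 bits
✓ Chain rule verified (Δ = 0.0001 is 4-dp rounding noise: each of the three values was rounded independently).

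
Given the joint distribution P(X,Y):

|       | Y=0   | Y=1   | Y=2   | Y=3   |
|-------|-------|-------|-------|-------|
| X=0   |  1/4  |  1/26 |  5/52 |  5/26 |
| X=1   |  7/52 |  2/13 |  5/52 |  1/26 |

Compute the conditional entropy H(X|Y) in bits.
0.8404 bits

H(X|Y) = H(X,Y) - H(Y)

H(X,Y) = -Σ_{x,y} P(x,y) log₂ P(x,y). Per-cell terms -P(x,y)·log₂P(x,y):
  X=0: 0.50000, 0.18079, 0.32486, 0.45741
  X=1: 0.38945, 0.41545, 0.32486, 0.18079
Sum of the 8 terms: H(X,Y) = 2.7736 bits

Marginal of Y (column sums):
  P(Y=0) = 1/4 + 7/52 = 5/13
  P(Y=1) = 1/26 + 2/13 = 5/26
  P(Y=2) = 5/52 + 5/52 = 5/26
  P(Y=3) = 5/26 + 1/26 = 3/13
H(Y) = -[(5/13)·log₂(5/13) + (5/26)·log₂(5/26) + (5/26)·log₂(5/26) + (3/13)·log₂(3/13)]
  = 0.53020 + 0.45741 + 0.45741 + 0.48819 = 1.9332 bits

H(X|Y) = H(X,Y) - H(Y) = 2.7736 - 1.9332 = 0.8404 bits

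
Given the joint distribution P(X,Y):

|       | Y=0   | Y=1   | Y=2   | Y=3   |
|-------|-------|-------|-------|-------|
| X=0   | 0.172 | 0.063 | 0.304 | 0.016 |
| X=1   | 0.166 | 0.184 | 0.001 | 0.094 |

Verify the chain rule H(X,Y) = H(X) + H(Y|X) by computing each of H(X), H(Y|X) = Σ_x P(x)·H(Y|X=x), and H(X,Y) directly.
H(X) = 0.9913 bits, H(Y|X) = 1.5246 bits, H(X,Y) = 2.5158 bits

Marginal of X (row sums):
  P(X=0) = 0.172 + 0.063 + 0.304 + 0.016 = 0.555
  P(X=1) = 0.166 + 0.184 + 0.001 + 0.094 = 0.445
H(X) = -[0.555·log₂(0.555) + 0.445·log₂(0.445)]
  = 0.471439 + 0.519815 = 0.9913 bits

H(Y|X) = Σ_x P(x)·H(Y|X=x):
  X=0: P(X=0) = 0.555, P(Y|X=0) = (172/555, 21/185, 304/555, 16/555) → H(Y|X=0) = 1.503270
  X=1: P(X=1) = 0.445, P(Y|X=1) = (166/445, 184/445, 1/445, 94/445) → H(Y|X=1) = 1.551092
H(Y|X) = 0.555·1.503270 + 0.445·1.551092 = 1.5246 bits

H(X,Y) = -Σ_{x,y} P(x,y) log₂ P(x,y). Per-cell terms -P(x,y)·log₂P(x,y):
  X=0: 0.436797, 0.251276, 0.522228, 0.095453
  X=1: 0.430064, 0.449369, 0.009966, 0.320652
Sum of the 8 terms: H(X,Y) = 2.5158 bits

Chain rule check:
  H(X) + H(Y|X) = 0.9913 + 1.5246 = 2.5159 bits
  H(X,Y) = 2.5158 bits
✓ Chain rule verified (Δ = 0.0001 is 4-dp rounding noise: each of the three values was rounded independently).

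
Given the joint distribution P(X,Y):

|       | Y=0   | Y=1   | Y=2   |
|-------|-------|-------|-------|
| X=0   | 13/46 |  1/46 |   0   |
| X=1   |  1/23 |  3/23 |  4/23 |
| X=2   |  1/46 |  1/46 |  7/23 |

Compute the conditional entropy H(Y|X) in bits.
0.8344 bits

H(Y|X) = H(X,Y) - H(X)

H(X,Y) = -Σ_{x,y} P(x,y) log₂ P(x,y). Per-cell terms -P(x,y)·log₂P(x,y):
  X=0: 0.5152302, 0.1200774, 0.0000000
  X=1: 0.1966766, 0.3832956, 0.4388803
  X=2: 0.1200774, 0.1200774, 0.5223239
  (cells with P = 0 contribute 0)
Sum of the 9 terms: H(X,Y) = 2.416639 bits

Marginal of X (row sums):
  P(X=0) = 13/46 + 1/46 + 0 = 7/23
  P(X=1) = 1/23 + 3/23 + 4/23 = 8/23
  P(X=2) = 1/46 + 1/46 + 7/23 = 8/23
H(X) = -[(7/23)·log₂(7/23) + (8/23)·log₂(8/23) + (8/23)·log₂(8/23)]
  = 0.5223239 + 0.5299346 + 0.5299346 = 1.582193 bits

H(Y|X) = H(X,Y) - H(X) = 2.416639 - 1.582193 = 0.8344 bits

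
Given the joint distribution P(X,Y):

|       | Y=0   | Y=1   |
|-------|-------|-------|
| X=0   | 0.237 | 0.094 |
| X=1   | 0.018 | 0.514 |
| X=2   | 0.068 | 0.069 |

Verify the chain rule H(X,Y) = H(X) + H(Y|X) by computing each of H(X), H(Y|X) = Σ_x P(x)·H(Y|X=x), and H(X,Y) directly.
H(X) = 1.4052 bits, H(Y|X) = 0.5354 bits, H(X,Y) = 1.9406 bits

Marginal of X (row sums):
  P(X=0) = 0.237 + 0.094 = 0.331
  P(X=1) = 0.018 + 0.514 = 0.532
  P(X=2) = 0.068 + 0.069 = 0.137
H(X) = -[0.331·log₂(0.331) + 0.532·log₂(0.532) + 0.137·log₂(0.137)]
  = 0.527977 + 0.484387 + 0.392882 = 1.4052 bits

H(Y|X) = Σ_x P(x)·H(Y|X=x):
  X=0: P(X=0) = 0.331, P(Y|X=0) = (237/331, 94/331) → H(Y|X=0) = 0.860828
  X=1: P(X=1) = 0.532, P(Y|X=1) = (9/266, 257/266) → H(Y|X=1) = 0.213272
  X=2: P(X=2) = 0.137, P(Y|X=2) = (68/137, 69/137) → H(Y|X=2) = 0.999962
H(Y|X) = 0.331·0.860828 + 0.532·0.213272 + 0.137·0.999962 = 0.5354 bits

H(X,Y) = -Σ_{x,y} P(x,y) log₂ P(x,y). Per-cell terms -P(x,y)·log₂P(x,y):
  X=0: 0.492259, 0.320652
  X=1: 0.104325, 0.493522
  X=2: 0.263726, 0.266151
Sum of the 6 terms: H(X,Y) = 1.9406 bits

Chain rule check:
  H(X) + H(Y|X) = 1.4052 + 0.5354 = 1.9406 bits
  H(X,Y) = 1.9406 bits
✓ Chain rule verified.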